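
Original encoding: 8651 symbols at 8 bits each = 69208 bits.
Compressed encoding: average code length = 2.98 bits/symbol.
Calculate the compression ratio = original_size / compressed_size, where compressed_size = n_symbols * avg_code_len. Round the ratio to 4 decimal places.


original_size = n_symbols * orig_bits = 8651 * 8 = 69208 bits
compressed_size = n_symbols * avg_code_len = 8651 * 2.98 = 25779.98 bits
ratio = original_size / compressed_size = 69208 / 25779.98 = 2.6846

Compression ratio = 2.6846


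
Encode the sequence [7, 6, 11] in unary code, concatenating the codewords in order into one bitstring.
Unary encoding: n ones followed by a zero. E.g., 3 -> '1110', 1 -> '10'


Encode each number as n ones followed by a terminating 0:
  7 -> 11111110 (8 bits)
  6 -> 1111110 (7 bits)
  11 -> 111111111110 (12 bits)
Total length = 8 + 7 + 12 = 27 bits.

Unary([7, 6, 11]) = 111111101111110111111111110 (27 bits)


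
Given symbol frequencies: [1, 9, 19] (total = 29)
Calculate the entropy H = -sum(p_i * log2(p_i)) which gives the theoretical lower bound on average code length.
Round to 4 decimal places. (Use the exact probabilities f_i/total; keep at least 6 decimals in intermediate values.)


Per-symbol terms -p_i * log2(p_i) with p_i = f_i/29:
  p = 1/29 = 0.034483: log2(p) = -4.857981, -p*log2(p) = 0.167517
  p = 9/29 = 0.310345: log2(p) = -1.688056, -p*log2(p) = 0.523879
  p = 19/29 = 0.655172: log2(p) = -0.610053, -p*log2(p) = 0.399690
H = 0.167517 + 0.523879 + 0.399690 = 1.091086

H = 1.0911 bits/symbol


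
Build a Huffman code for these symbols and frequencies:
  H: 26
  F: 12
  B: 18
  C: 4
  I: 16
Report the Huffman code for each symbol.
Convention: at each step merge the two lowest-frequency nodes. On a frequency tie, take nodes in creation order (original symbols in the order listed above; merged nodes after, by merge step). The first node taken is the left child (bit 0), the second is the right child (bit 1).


Huffman tree construction:
Step 1: Merge C(4) + F(12) = 16
Step 2: Merge I(16) + (C+F)(16) = 32
Step 3: Merge B(18) + H(26) = 44
Step 4: Merge (I+(C+F))(32) + (B+H)(44) = 76
Read each symbol's code off the tree from the root (left child = 0, right child = 1).

Codes:
  H: 11 (length 2)
  F: 011 (length 3)
  B: 10 (length 2)
  C: 010 (length 3)
  I: 00 (length 2)
Average code length: 168/76 = 2.2105 bits/symbol


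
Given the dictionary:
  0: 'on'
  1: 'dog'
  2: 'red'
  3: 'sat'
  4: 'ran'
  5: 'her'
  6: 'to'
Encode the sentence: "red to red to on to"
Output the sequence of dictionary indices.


Look up each word in the dictionary:
  'red' -> 2
  'to' -> 6
  'red' -> 2
  'to' -> 6
  'on' -> 0
  'to' -> 6

Encoded: [2, 6, 2, 6, 0, 6]


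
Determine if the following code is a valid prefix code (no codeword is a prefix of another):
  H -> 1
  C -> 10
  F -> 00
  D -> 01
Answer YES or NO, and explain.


Checking each pair (does one codeword prefix another?):
  H='1' vs C='10': prefix -- VIOLATION

NO -- this is NOT a valid prefix code. H (1) is a prefix of C (10).


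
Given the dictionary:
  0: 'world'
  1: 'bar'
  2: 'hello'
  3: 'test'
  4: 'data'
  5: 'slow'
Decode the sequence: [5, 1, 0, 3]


Look up each index in the dictionary:
  5 -> 'slow'
  1 -> 'bar'
  0 -> 'world'
  3 -> 'test'

Decoded: "slow bar world test"


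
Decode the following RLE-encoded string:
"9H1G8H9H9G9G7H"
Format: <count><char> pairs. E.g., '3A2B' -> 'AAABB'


Expanding each <count><char> pair:
  9H -> 'HHHHHHHHH'
  1G -> 'G'
  8H -> 'HHHHHHHH'
  9H -> 'HHHHHHHHH'
  9G -> 'GGGGGGGGG'
  9G -> 'GGGGGGGGG'
  7H -> 'HHHHHHH'

Decoded = HHHHHHHHHGHHHHHHHHHHHHHHHHHGGGGGGGGGGGGGGGGGGHHHHHHH


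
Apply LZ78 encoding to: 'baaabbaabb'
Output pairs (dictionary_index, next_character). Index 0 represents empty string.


LZ78 encoding steps:
Dictionary: {0: ''}
Step 1: w='' (idx 0), next='b' -> output (0, 'b'), add 'b' as idx 1
Step 2: w='' (idx 0), next='a' -> output (0, 'a'), add 'a' as idx 2
Step 3: w='a' (idx 2), next='a' -> output (2, 'a'), add 'aa' as idx 3
Step 4: w='b' (idx 1), next='b' -> output (1, 'b'), add 'bb' as idx 4
Step 5: w='aa' (idx 3), next='b' -> output (3, 'b'), add 'aab' as idx 5
Step 6: w='b' (idx 1), end of input -> output (1, '')


Encoded: [(0, 'b'), (0, 'a'), (2, 'a'), (1, 'b'), (3, 'b'), (1, '')]


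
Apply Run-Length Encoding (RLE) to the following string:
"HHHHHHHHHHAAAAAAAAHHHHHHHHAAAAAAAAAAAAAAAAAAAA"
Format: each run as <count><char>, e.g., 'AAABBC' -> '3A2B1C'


Scanning runs left to right:
  i=0: run of 'H' x 10 -> '10H'
  i=10: run of 'A' x 8 -> '8A'
  i=18: run of 'H' x 8 -> '8H'
  i=26: run of 'A' x 20 -> '20A'

RLE = 10H8A8H20A


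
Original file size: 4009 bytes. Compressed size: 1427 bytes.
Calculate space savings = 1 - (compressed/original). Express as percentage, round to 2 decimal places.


ratio = compressed/original = 1427/4009 = 0.355949
savings = 1 - ratio = 1 - 0.355949 = 0.644051
as a percentage: 0.644051 * 100 = 64.41%

Space savings = 1 - 1427/4009 = 64.41%


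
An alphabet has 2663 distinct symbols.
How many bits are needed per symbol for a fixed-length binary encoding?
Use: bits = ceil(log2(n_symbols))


log2(2663) = 11.3788
Bracket: 2^11 = 2048 < 2663 <= 2^12 = 4096
So ceil(log2(2663)) = 12

bits = ceil(log2(2663)) = ceil(11.3788) = 12 bits


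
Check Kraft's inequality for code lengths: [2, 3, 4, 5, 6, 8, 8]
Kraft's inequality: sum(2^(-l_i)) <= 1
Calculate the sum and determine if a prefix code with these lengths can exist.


Sum = 2^(-2) + 2^(-3) + 2^(-4) + 2^(-5) + 2^(-6) + 2^(-8) + 2^(-8)
    = 0.25 + 0.125 + 0.0625 + 0.03125 + 0.015625 + 0.00390625 + 0.00390625
    = 126/256 = 0.4921875
Since 0.4921875 <= 1, Kraft's inequality IS satisfied.
A prefix code with these lengths CAN exist.

Kraft sum = 0.4921875. Satisfied.


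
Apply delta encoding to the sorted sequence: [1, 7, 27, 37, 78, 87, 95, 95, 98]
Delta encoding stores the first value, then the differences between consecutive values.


First value: 1
Deltas:
  7 - 1 = 6
  27 - 7 = 20
  37 - 27 = 10
  78 - 37 = 41
  87 - 78 = 9
  95 - 87 = 8
  95 - 95 = 0
  98 - 95 = 3


Delta encoded: [1, 6, 20, 10, 41, 9, 8, 0, 3]


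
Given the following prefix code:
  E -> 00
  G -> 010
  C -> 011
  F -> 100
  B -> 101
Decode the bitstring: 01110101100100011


Decoding step by step:
Bits 011 -> C
Bits 101 -> B
Bits 011 -> C
Bits 00 -> E
Bits 100 -> F
Bits 011 -> C


Decoded message: CBCEFC


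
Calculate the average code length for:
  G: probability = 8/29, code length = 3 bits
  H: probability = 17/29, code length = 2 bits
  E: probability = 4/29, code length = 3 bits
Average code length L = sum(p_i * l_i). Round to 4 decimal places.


Weighted contributions p_i * l_i:
  G: (8/29) * 3 = 24/29
  H: (17/29) * 2 = 34/29
  E: (4/29) * 3 = 12/29
Sum = (24 + 34 + 12)/29 = 70/29

L = 70/29 = 2.4138 bits/symbol


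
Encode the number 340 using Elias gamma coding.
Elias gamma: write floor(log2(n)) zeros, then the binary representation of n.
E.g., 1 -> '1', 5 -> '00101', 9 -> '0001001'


num_bits = floor(log2(340)) + 1 = 9
leading_zeros = num_bits - 1 = 8
binary(340) = 101010100

Elias gamma(340) = '00000000' + '101010100' = 00000000101010100 (17 bits)


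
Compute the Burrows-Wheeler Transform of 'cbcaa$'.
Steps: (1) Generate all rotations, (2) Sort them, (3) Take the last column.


Rotations (sorted):
  0: $cbcaa -> last char: a
  1: a$cbca -> last char: a
  2: aa$cbc -> last char: c
  3: bcaa$c -> last char: c
  4: caa$cb -> last char: b
  5: cbcaa$ -> last char: $


BWT = aaccb$


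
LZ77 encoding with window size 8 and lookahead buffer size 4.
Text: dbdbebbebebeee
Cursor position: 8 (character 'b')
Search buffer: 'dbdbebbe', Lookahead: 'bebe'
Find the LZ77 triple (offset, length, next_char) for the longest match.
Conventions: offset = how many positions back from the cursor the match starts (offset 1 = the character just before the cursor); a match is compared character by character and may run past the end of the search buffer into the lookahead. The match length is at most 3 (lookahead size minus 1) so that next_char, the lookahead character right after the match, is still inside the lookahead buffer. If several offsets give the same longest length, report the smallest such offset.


Try each offset into the search buffer:
  offset=1 (pos 7, char 'e'): match length 0
  offset=2 (pos 6, char 'b'): match length 3
  offset=3 (pos 5, char 'b'): match length 1
  offset=4 (pos 4, char 'e'): match length 0
  offset=5 (pos 3, char 'b'): match length 3
  offset=6 (pos 2, char 'd'): match length 0
  offset=7 (pos 1, char 'b'): match length 1
  offset=8 (pos 0, char 'd'): match length 0
Longest match has length 3, found at offsets 2, 5; take the smallest, offset 2.
next_char = character at position 8 + 3 = 11 -> 'e'

Best match: offset=2, length=3 (matching 'beb' starting at position 6)
LZ77 triple: (2, 3, 'e')


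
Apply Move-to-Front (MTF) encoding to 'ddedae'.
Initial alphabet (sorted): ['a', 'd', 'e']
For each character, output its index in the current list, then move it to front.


MTF encoding:
'd': index 1 in ['a', 'd', 'e'] -> ['d', 'a', 'e']
'd': index 0 in ['d', 'a', 'e'] -> ['d', 'a', 'e']
'e': index 2 in ['d', 'a', 'e'] -> ['e', 'd', 'a']
'd': index 1 in ['e', 'd', 'a'] -> ['d', 'e', 'a']
'a': index 2 in ['d', 'e', 'a'] -> ['a', 'd', 'e']
'e': index 2 in ['a', 'd', 'e'] -> ['e', 'a', 'd']


Output: [1, 0, 2, 1, 2, 2]


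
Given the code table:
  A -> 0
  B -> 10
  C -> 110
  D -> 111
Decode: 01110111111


Decoding:
0 -> A
111 -> D
0 -> A
111 -> D
111 -> D


Result: ADADD


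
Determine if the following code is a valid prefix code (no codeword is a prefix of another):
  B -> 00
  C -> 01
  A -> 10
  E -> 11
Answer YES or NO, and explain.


Checking each pair (does one codeword prefix another?):
  B='00' vs C='01': no prefix
  B='00' vs A='10': no prefix
  B='00' vs E='11': no prefix
  C='01' vs B='00': no prefix
  C='01' vs A='10': no prefix
  C='01' vs E='11': no prefix
  A='10' vs B='00': no prefix
  A='10' vs C='01': no prefix
  A='10' vs E='11': no prefix
  E='11' vs B='00': no prefix
  E='11' vs C='01': no prefix
  E='11' vs A='10': no prefix
No violation found over all pairs.

YES -- this is a valid prefix code. No codeword is a prefix of any other codeword.


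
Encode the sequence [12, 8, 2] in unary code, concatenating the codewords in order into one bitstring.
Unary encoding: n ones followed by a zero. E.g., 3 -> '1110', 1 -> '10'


Encode each number as n ones followed by a terminating 0:
  12 -> 1111111111110 (13 bits)
  8 -> 111111110 (9 bits)
  2 -> 110 (3 bits)
Total length = 13 + 9 + 3 = 25 bits.

Unary([12, 8, 2]) = 1111111111110111111110110 (25 bits)


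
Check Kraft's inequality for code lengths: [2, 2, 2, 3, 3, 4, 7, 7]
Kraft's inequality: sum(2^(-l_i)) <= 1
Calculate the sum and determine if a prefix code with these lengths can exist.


Sum = 2^(-2) + 2^(-2) + 2^(-2) + 2^(-3) + 2^(-3) + 2^(-4) + 2^(-7) + 2^(-7)
    = 0.25 + 0.25 + 0.25 + 0.125 + 0.125 + 0.0625 + 0.0078125 + 0.0078125
    = 138/128 = 1.078125
Since 1.078125 > 1, Kraft's inequality is NOT satisfied.
A prefix code with these lengths CANNOT exist.

Kraft sum = 1.078125. Not satisfied.


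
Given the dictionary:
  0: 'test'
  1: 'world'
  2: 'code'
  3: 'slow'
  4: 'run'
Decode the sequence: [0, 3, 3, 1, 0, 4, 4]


Look up each index in the dictionary:
  0 -> 'test'
  3 -> 'slow'
  3 -> 'slow'
  1 -> 'world'
  0 -> 'test'
  4 -> 'run'
  4 -> 'run'

Decoded: "test slow slow world test run run"


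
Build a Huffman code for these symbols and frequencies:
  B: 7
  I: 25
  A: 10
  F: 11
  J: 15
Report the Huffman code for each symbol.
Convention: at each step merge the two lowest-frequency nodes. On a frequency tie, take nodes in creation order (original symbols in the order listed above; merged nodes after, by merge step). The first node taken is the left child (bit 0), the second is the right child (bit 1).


Huffman tree construction:
Step 1: Merge B(7) + A(10) = 17
Step 2: Merge F(11) + J(15) = 26
Step 3: Merge (B+A)(17) + I(25) = 42
Step 4: Merge (F+J)(26) + ((B+A)+I)(42) = 68
Read each symbol's code off the tree from the root (left child = 0, right child = 1).

Codes:
  B: 100 (length 3)
  I: 11 (length 2)
  A: 101 (length 3)
  F: 00 (length 2)
  J: 01 (length 2)
Average code length: 153/68 = 2.2500 bits/symbol


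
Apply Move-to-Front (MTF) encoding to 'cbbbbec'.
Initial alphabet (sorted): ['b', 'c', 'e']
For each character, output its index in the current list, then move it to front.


MTF encoding:
'c': index 1 in ['b', 'c', 'e'] -> ['c', 'b', 'e']
'b': index 1 in ['c', 'b', 'e'] -> ['b', 'c', 'e']
'b': index 0 in ['b', 'c', 'e'] -> ['b', 'c', 'e']
'b': index 0 in ['b', 'c', 'e'] -> ['b', 'c', 'e']
'b': index 0 in ['b', 'c', 'e'] -> ['b', 'c', 'e']
'e': index 2 in ['b', 'c', 'e'] -> ['e', 'b', 'c']
'c': index 2 in ['e', 'b', 'c'] -> ['c', 'e', 'b']


Output: [1, 1, 0, 0, 0, 2, 2]


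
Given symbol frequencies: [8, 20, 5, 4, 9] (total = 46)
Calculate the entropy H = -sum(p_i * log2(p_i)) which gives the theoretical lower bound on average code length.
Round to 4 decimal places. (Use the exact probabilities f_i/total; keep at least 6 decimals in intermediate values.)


Per-symbol terms -p_i * log2(p_i) with p_i = f_i/46:
  p = 8/46 = 0.173913: log2(p) = -2.523562, -p*log2(p) = 0.438880
  p = 20/46 = 0.434783: log2(p) = -1.201634, -p*log2(p) = 0.522450
  p = 5/46 = 0.108696: log2(p) = -3.201634, -p*log2(p) = 0.348004
  p = 4/46 = 0.086957: log2(p) = -3.523562, -p*log2(p) = 0.306397
  p = 9/46 = 0.195652: log2(p) = -2.353637, -p*log2(p) = 0.460494
H = 0.438880 + 0.522450 + 0.348004 + 0.306397 + 0.460494 = 2.076225

H = 2.0762 bits/symbol


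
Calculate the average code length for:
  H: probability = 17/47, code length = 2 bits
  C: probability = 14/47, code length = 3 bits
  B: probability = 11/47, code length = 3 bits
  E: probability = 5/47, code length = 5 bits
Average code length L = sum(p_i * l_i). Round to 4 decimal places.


Weighted contributions p_i * l_i:
  H: (17/47) * 2 = 34/47
  C: (14/47) * 3 = 42/47
  B: (11/47) * 3 = 33/47
  E: (5/47) * 5 = 25/47
Sum = (34 + 42 + 33 + 25)/47 = 134/47

L = 134/47 = 2.8511 bits/symbol


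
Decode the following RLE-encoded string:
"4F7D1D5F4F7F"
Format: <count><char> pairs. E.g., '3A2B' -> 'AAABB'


Expanding each <count><char> pair:
  4F -> 'FFFF'
  7D -> 'DDDDDDD'
  1D -> 'D'
  5F -> 'FFFFF'
  4F -> 'FFFF'
  7F -> 'FFFFFFF'

Decoded = FFFFDDDDDDDDFFFFFFFFFFFFFFFF


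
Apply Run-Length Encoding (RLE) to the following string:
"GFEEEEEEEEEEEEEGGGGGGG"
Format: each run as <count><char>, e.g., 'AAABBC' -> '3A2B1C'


Scanning runs left to right:
  i=0: run of 'G' x 1 -> '1G'
  i=1: run of 'F' x 1 -> '1F'
  i=2: run of 'E' x 13 -> '13E'
  i=15: run of 'G' x 7 -> '7G'

RLE = 1G1F13E7G


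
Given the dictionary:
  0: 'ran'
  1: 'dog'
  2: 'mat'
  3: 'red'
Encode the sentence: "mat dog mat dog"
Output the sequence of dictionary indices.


Look up each word in the dictionary:
  'mat' -> 2
  'dog' -> 1
  'mat' -> 2
  'dog' -> 1

Encoded: [2, 1, 2, 1]


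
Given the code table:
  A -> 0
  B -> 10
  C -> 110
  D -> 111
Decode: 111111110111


Decoding:
111 -> D
111 -> D
110 -> C
111 -> D


Result: DDCD


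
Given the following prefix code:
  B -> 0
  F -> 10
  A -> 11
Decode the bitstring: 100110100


Decoding step by step:
Bits 10 -> F
Bits 0 -> B
Bits 11 -> A
Bits 0 -> B
Bits 10 -> F
Bits 0 -> B


Decoded message: FBABFB


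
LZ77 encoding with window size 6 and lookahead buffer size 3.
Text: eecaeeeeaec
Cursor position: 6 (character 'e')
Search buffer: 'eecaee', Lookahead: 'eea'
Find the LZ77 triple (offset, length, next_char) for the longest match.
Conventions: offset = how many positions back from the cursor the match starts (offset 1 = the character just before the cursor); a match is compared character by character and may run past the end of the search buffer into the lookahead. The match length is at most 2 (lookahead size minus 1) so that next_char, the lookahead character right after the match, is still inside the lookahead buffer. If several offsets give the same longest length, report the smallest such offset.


Try each offset into the search buffer:
  offset=1 (pos 5, char 'e'): match length 2
  offset=2 (pos 4, char 'e'): match length 2
  offset=3 (pos 3, char 'a'): match length 0
  offset=4 (pos 2, char 'c'): match length 0
  offset=5 (pos 1, char 'e'): match length 1
  offset=6 (pos 0, char 'e'): match length 2
Longest match has length 2, found at offsets 1, 2, 6; take the smallest, offset 1.
next_char = character at position 6 + 2 = 8 -> 'a'

Best match: offset=1, length=2 (matching 'ee' starting at position 5)
LZ77 triple: (1, 2, 'a')


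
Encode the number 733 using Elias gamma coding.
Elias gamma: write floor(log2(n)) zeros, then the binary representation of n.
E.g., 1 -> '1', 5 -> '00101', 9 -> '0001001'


num_bits = floor(log2(733)) + 1 = 10
leading_zeros = num_bits - 1 = 9
binary(733) = 1011011101

Elias gamma(733) = '000000000' + '1011011101' = 0000000001011011101 (19 bits)


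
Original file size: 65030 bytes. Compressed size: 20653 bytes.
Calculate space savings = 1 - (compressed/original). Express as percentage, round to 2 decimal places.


ratio = compressed/original = 20653/65030 = 0.317592
savings = 1 - ratio = 1 - 0.317592 = 0.682408
as a percentage: 0.682408 * 100 = 68.24%

Space savings = 1 - 20653/65030 = 68.24%


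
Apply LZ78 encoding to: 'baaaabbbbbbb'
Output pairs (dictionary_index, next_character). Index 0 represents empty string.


LZ78 encoding steps:
Dictionary: {0: ''}
Step 1: w='' (idx 0), next='b' -> output (0, 'b'), add 'b' as idx 1
Step 2: w='' (idx 0), next='a' -> output (0, 'a'), add 'a' as idx 2
Step 3: w='a' (idx 2), next='a' -> output (2, 'a'), add 'aa' as idx 3
Step 4: w='a' (idx 2), next='b' -> output (2, 'b'), add 'ab' as idx 4
Step 5: w='b' (idx 1), next='b' -> output (1, 'b'), add 'bb' as idx 5
Step 6: w='bb' (idx 5), next='b' -> output (5, 'b'), add 'bbb' as idx 6
Step 7: w='b' (idx 1), end of input -> output (1, '')


Encoded: [(0, 'b'), (0, 'a'), (2, 'a'), (2, 'b'), (1, 'b'), (5, 'b'), (1, '')]


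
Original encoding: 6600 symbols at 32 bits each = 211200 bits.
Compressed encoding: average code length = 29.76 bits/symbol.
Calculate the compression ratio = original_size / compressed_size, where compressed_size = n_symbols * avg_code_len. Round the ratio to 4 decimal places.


original_size = n_symbols * orig_bits = 6600 * 32 = 211200 bits
compressed_size = n_symbols * avg_code_len = 6600 * 29.76 = 196416.0 bits
ratio = original_size / compressed_size = 211200 / 196416.0 = 1.0753

Compression ratio = 1.0753


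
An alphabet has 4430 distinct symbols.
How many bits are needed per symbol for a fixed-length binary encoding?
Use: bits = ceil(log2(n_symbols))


log2(4430) = 12.1131
Bracket: 2^12 = 4096 < 4430 <= 2^13 = 8192
So ceil(log2(4430)) = 13

bits = ceil(log2(4430)) = ceil(12.1131) = 13 bits


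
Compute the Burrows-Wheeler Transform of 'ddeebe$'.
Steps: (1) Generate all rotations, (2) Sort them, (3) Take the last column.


Rotations (sorted):
  0: $ddeebe -> last char: e
  1: be$ddee -> last char: e
  2: ddeebe$ -> last char: $
  3: deebe$d -> last char: d
  4: e$ddeeb -> last char: b
  5: ebe$dde -> last char: e
  6: eebe$dd -> last char: d


BWT = ee$dbed


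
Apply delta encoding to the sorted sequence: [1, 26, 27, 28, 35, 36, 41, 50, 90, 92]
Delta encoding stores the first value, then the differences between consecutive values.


First value: 1
Deltas:
  26 - 1 = 25
  27 - 26 = 1
  28 - 27 = 1
  35 - 28 = 7
  36 - 35 = 1
  41 - 36 = 5
  50 - 41 = 9
  90 - 50 = 40
  92 - 90 = 2


Delta encoded: [1, 25, 1, 1, 7, 1, 5, 9, 40, 2]


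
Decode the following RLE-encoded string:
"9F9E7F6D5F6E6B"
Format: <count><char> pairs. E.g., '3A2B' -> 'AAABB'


Expanding each <count><char> pair:
  9F -> 'FFFFFFFFF'
  9E -> 'EEEEEEEEE'
  7F -> 'FFFFFFF'
  6D -> 'DDDDDD'
  5F -> 'FFFFF'
  6E -> 'EEEEEE'
  6B -> 'BBBBBB'

Decoded = FFFFFFFFFEEEEEEEEEFFFFFFFDDDDDDFFFFFEEEEEEBBBBBB


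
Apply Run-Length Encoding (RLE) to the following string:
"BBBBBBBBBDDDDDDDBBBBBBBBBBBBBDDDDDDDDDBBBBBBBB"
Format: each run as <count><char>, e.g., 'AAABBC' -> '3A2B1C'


Scanning runs left to right:
  i=0: run of 'B' x 9 -> '9B'
  i=9: run of 'D' x 7 -> '7D'
  i=16: run of 'B' x 13 -> '13B'
  i=29: run of 'D' x 9 -> '9D'
  i=38: run of 'B' x 8 -> '8B'

RLE = 9B7D13B9D8B


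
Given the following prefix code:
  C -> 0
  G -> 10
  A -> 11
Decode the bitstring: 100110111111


Decoding step by step:
Bits 10 -> G
Bits 0 -> C
Bits 11 -> A
Bits 0 -> C
Bits 11 -> A
Bits 11 -> A
Bits 11 -> A


Decoded message: GCACAAA


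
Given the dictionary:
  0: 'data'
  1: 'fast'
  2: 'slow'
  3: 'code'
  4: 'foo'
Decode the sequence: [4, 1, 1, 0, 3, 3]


Look up each index in the dictionary:
  4 -> 'foo'
  1 -> 'fast'
  1 -> 'fast'
  0 -> 'data'
  3 -> 'code'
  3 -> 'code'

Decoded: "foo fast fast data code code"


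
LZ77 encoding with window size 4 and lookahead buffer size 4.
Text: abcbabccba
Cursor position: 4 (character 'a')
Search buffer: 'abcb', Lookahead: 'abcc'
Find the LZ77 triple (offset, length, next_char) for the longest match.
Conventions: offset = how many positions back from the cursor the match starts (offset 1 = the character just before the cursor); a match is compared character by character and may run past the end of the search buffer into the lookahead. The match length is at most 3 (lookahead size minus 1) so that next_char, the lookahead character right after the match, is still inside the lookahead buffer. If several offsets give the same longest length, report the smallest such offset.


Try each offset into the search buffer:
  offset=1 (pos 3, char 'b'): match length 0
  offset=2 (pos 2, char 'c'): match length 0
  offset=3 (pos 1, char 'b'): match length 0
  offset=4 (pos 0, char 'a'): match length 3
Longest match has length 3 at offset 4.
next_char = character at position 4 + 3 = 7 -> 'c'

Best match: offset=4, length=3 (matching 'abc' starting at position 0)
LZ77 triple: (4, 3, 'c')


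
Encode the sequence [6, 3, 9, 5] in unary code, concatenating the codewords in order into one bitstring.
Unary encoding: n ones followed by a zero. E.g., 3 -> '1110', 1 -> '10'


Encode each number as n ones followed by a terminating 0:
  6 -> 1111110 (7 bits)
  3 -> 1110 (4 bits)
  9 -> 1111111110 (10 bits)
  5 -> 111110 (6 bits)
Total length = 7 + 4 + 10 + 6 = 27 bits.

Unary([6, 3, 9, 5]) = 111111011101111111110111110 (27 bits)


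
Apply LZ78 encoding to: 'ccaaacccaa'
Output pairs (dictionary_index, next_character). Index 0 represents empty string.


LZ78 encoding steps:
Dictionary: {0: ''}
Step 1: w='' (idx 0), next='c' -> output (0, 'c'), add 'c' as idx 1
Step 2: w='c' (idx 1), next='a' -> output (1, 'a'), add 'ca' as idx 2
Step 3: w='' (idx 0), next='a' -> output (0, 'a'), add 'a' as idx 3
Step 4: w='a' (idx 3), next='c' -> output (3, 'c'), add 'ac' as idx 4
Step 5: w='c' (idx 1), next='c' -> output (1, 'c'), add 'cc' as idx 5
Step 6: w='a' (idx 3), next='a' -> output (3, 'a'), add 'aa' as idx 6


Encoded: [(0, 'c'), (1, 'a'), (0, 'a'), (3, 'c'), (1, 'c'), (3, 'a')]


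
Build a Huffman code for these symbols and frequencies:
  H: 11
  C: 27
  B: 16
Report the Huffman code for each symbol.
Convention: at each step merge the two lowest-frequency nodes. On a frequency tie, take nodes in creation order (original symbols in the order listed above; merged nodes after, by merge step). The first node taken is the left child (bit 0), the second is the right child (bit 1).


Huffman tree construction:
Step 1: Merge H(11) + B(16) = 27
Step 2: Merge C(27) + (H+B)(27) = 54
Read each symbol's code off the tree from the root (left child = 0, right child = 1).

Codes:
  H: 10 (length 2)
  C: 0 (length 1)
  B: 11 (length 2)
Average code length: 81/54 = 1.5000 bits/symbol


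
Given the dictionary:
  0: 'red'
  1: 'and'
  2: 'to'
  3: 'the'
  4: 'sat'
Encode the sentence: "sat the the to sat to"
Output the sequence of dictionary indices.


Look up each word in the dictionary:
  'sat' -> 4
  'the' -> 3
  'the' -> 3
  'to' -> 2
  'sat' -> 4
  'to' -> 2

Encoded: [4, 3, 3, 2, 4, 2]


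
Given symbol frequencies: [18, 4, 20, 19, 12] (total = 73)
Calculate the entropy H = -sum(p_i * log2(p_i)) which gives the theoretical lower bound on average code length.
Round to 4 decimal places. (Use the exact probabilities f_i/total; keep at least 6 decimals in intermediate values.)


Per-symbol terms -p_i * log2(p_i) with p_i = f_i/73:
  p = 18/73 = 0.246575: log2(p) = -2.019900, -p*log2(p) = 0.498057
  p = 4/73 = 0.054795: log2(p) = -4.189825, -p*log2(p) = 0.229579
  p = 20/73 = 0.273973: log2(p) = -1.867896, -p*log2(p) = 0.511752
  p = 19/73 = 0.260274: log2(p) = -1.941897, -p*log2(p) = 0.505425
  p = 12/73 = 0.164384: log2(p) = -2.604862, -p*log2(p) = 0.428197
H = 0.498057 + 0.229579 + 0.511752 + 0.505425 + 0.428197 = 2.173010

H = 2.173 bits/symbol


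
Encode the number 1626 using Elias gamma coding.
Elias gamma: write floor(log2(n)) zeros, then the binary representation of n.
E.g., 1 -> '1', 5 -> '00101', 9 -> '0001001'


num_bits = floor(log2(1626)) + 1 = 11
leading_zeros = num_bits - 1 = 10
binary(1626) = 11001011010

Elias gamma(1626) = '0000000000' + '11001011010' = 000000000011001011010 (21 bits)


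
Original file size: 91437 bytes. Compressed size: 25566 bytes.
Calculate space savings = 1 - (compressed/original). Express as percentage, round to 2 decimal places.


ratio = compressed/original = 25566/91437 = 0.279602
savings = 1 - ratio = 1 - 0.279602 = 0.720398
as a percentage: 0.720398 * 100 = 72.04%

Space savings = 1 - 25566/91437 = 72.04%


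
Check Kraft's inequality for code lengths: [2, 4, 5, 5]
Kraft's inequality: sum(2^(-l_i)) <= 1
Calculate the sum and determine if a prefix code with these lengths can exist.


Sum = 2^(-2) + 2^(-4) + 2^(-5) + 2^(-5)
    = 0.25 + 0.0625 + 0.03125 + 0.03125
    = 12/32 = 0.375
Since 0.375 <= 1, Kraft's inequality IS satisfied.
A prefix code with these lengths CAN exist.

Kraft sum = 0.375. Satisfied.


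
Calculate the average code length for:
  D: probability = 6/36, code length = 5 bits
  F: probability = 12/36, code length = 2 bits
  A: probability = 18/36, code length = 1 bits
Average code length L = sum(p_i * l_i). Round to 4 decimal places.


Weighted contributions p_i * l_i:
  D: (6/36) * 5 = 30/36
  F: (12/36) * 2 = 24/36
  A: (18/36) * 1 = 18/36
Sum = (30 + 24 + 18)/36 = 72/36

L = 72/36 = 2.0000 bits/symbol


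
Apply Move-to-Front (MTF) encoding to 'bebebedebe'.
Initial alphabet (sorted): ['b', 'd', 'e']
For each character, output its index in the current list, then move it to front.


MTF encoding:
'b': index 0 in ['b', 'd', 'e'] -> ['b', 'd', 'e']
'e': index 2 in ['b', 'd', 'e'] -> ['e', 'b', 'd']
'b': index 1 in ['e', 'b', 'd'] -> ['b', 'e', 'd']
'e': index 1 in ['b', 'e', 'd'] -> ['e', 'b', 'd']
'b': index 1 in ['e', 'b', 'd'] -> ['b', 'e', 'd']
'e': index 1 in ['b', 'e', 'd'] -> ['e', 'b', 'd']
'd': index 2 in ['e', 'b', 'd'] -> ['d', 'e', 'b']
'e': index 1 in ['d', 'e', 'b'] -> ['e', 'd', 'b']
'b': index 2 in ['e', 'd', 'b'] -> ['b', 'e', 'd']
'e': index 1 in ['b', 'e', 'd'] -> ['e', 'b', 'd']


Output: [0, 2, 1, 1, 1, 1, 2, 1, 2, 1]


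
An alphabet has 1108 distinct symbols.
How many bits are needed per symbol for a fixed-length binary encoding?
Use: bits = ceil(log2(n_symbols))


log2(1108) = 10.1137
Bracket: 2^10 = 1024 < 1108 <= 2^11 = 2048
So ceil(log2(1108)) = 11

bits = ceil(log2(1108)) = ceil(10.1137) = 11 bits


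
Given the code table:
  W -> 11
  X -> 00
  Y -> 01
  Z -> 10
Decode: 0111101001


Decoding:
01 -> Y
11 -> W
10 -> Z
10 -> Z
01 -> Y


Result: YWZZY


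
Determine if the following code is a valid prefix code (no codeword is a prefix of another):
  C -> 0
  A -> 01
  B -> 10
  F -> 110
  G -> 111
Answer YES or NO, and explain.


Checking each pair (does one codeword prefix another?):
  C='0' vs A='01': prefix -- VIOLATION

NO -- this is NOT a valid prefix code. C (0) is a prefix of A (01).


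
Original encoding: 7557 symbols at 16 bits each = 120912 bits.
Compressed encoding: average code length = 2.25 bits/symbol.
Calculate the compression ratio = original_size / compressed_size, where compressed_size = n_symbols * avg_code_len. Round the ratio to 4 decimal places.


original_size = n_symbols * orig_bits = 7557 * 16 = 120912 bits
compressed_size = n_symbols * avg_code_len = 7557 * 2.25 = 17003.25 bits
ratio = original_size / compressed_size = 120912 / 17003.25 = 7.1111

Compression ratio = 7.1111


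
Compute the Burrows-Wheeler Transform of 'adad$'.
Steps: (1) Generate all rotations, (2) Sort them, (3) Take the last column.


Rotations (sorted):
  0: $adad -> last char: d
  1: ad$ad -> last char: d
  2: adad$ -> last char: $
  3: d$ada -> last char: a
  4: dad$a -> last char: a


BWT = dd$aa


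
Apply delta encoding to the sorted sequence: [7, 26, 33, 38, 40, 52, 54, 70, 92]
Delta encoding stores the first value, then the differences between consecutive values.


First value: 7
Deltas:
  26 - 7 = 19
  33 - 26 = 7
  38 - 33 = 5
  40 - 38 = 2
  52 - 40 = 12
  54 - 52 = 2
  70 - 54 = 16
  92 - 70 = 22


Delta encoded: [7, 19, 7, 5, 2, 12, 2, 16, 22]


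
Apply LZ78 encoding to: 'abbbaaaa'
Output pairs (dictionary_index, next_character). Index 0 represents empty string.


LZ78 encoding steps:
Dictionary: {0: ''}
Step 1: w='' (idx 0), next='a' -> output (0, 'a'), add 'a' as idx 1
Step 2: w='' (idx 0), next='b' -> output (0, 'b'), add 'b' as idx 2
Step 3: w='b' (idx 2), next='b' -> output (2, 'b'), add 'bb' as idx 3
Step 4: w='a' (idx 1), next='a' -> output (1, 'a'), add 'aa' as idx 4
Step 5: w='aa' (idx 4), end of input -> output (4, '')


Encoded: [(0, 'a'), (0, 'b'), (2, 'b'), (1, 'a'), (4, '')]


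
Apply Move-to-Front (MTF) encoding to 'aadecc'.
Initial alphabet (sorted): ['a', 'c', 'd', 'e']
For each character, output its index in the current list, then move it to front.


MTF encoding:
'a': index 0 in ['a', 'c', 'd', 'e'] -> ['a', 'c', 'd', 'e']
'a': index 0 in ['a', 'c', 'd', 'e'] -> ['a', 'c', 'd', 'e']
'd': index 2 in ['a', 'c', 'd', 'e'] -> ['d', 'a', 'c', 'e']
'e': index 3 in ['d', 'a', 'c', 'e'] -> ['e', 'd', 'a', 'c']
'c': index 3 in ['e', 'd', 'a', 'c'] -> ['c', 'e', 'd', 'a']
'c': index 0 in ['c', 'e', 'd', 'a'] -> ['c', 'e', 'd', 'a']


Output: [0, 0, 2, 3, 3, 0]


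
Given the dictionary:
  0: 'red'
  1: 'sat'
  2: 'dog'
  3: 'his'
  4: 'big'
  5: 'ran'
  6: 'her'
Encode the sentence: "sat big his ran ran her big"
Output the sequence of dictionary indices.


Look up each word in the dictionary:
  'sat' -> 1
  'big' -> 4
  'his' -> 3
  'ran' -> 5
  'ran' -> 5
  'her' -> 6
  'big' -> 4

Encoded: [1, 4, 3, 5, 5, 6, 4]


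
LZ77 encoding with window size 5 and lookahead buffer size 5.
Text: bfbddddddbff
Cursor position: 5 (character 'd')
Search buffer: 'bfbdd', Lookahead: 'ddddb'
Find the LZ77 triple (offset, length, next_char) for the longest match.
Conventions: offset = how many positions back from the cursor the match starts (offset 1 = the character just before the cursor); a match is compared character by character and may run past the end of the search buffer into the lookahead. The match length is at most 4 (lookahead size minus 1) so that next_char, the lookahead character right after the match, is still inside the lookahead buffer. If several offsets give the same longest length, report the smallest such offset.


Try each offset into the search buffer:
  offset=1 (pos 4, char 'd'): match length 4
  offset=2 (pos 3, char 'd'): match length 4
  offset=3 (pos 2, char 'b'): match length 0
  offset=4 (pos 1, char 'f'): match length 0
  offset=5 (pos 0, char 'b'): match length 0
Longest match has length 4, found at offsets 1, 2; take the smallest, offset 1.
next_char = character at position 5 + 4 = 9 -> 'b'

Best match: offset=1, length=4 (matching 'dddd' starting at position 4)
LZ77 triple: (1, 4, 'b')


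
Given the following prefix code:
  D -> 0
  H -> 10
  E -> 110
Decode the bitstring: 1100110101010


Decoding step by step:
Bits 110 -> E
Bits 0 -> D
Bits 110 -> E
Bits 10 -> H
Bits 10 -> H
Bits 10 -> H


Decoded message: EDEHHH


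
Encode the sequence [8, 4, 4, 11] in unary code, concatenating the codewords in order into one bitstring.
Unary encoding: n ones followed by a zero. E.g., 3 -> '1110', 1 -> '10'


Encode each number as n ones followed by a terminating 0:
  8 -> 111111110 (9 bits)
  4 -> 11110 (5 bits)
  4 -> 11110 (5 bits)
  11 -> 111111111110 (12 bits)
Total length = 9 + 5 + 5 + 12 = 31 bits.

Unary([8, 4, 4, 11]) = 1111111101111011110111111111110 (31 bits)


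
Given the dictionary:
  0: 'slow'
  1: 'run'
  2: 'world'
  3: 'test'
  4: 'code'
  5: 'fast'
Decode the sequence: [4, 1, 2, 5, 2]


Look up each index in the dictionary:
  4 -> 'code'
  1 -> 'run'
  2 -> 'world'
  5 -> 'fast'
  2 -> 'world'

Decoded: "code run world fast world"


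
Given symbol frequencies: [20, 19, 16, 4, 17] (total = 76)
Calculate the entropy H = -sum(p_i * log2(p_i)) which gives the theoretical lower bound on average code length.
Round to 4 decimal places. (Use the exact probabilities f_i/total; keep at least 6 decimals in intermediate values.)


Per-symbol terms -p_i * log2(p_i) with p_i = f_i/76:
  p = 20/76 = 0.263158: log2(p) = -1.925999, -p*log2(p) = 0.506842
  p = 19/76 = 0.250000: log2(p) = -2.000000, -p*log2(p) = 0.500000
  p = 16/76 = 0.210526: log2(p) = -2.247928, -p*log2(p) = 0.473248
  p = 4/76 = 0.052632: log2(p) = -4.247928, -p*log2(p) = 0.223575
  p = 17/76 = 0.223684: log2(p) = -2.160465, -p*log2(p) = 0.483262
H = 0.506842 + 0.500000 + 0.473248 + 0.223575 + 0.483262 = 2.186927

H = 2.1869 bits/symbol


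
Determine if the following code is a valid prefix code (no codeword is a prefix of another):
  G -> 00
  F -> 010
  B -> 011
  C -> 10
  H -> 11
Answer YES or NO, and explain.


Checking each pair (does one codeword prefix another?):
  G='00' vs F='010': no prefix
  G='00' vs B='011': no prefix
  G='00' vs C='10': no prefix
  G='00' vs H='11': no prefix
  F='010' vs G='00': no prefix
  F='010' vs B='011': no prefix
  F='010' vs C='10': no prefix
  F='010' vs H='11': no prefix
  B='011' vs G='00': no prefix
  B='011' vs F='010': no prefix
  B='011' vs C='10': no prefix
  B='011' vs H='11': no prefix
  C='10' vs G='00': no prefix
  C='10' vs F='010': no prefix
  C='10' vs B='011': no prefix
  C='10' vs H='11': no prefix
  H='11' vs G='00': no prefix
  H='11' vs F='010': no prefix
  H='11' vs B='011': no prefix
  H='11' vs C='10': no prefix
No violation found over all pairs.

YES -- this is a valid prefix code. No codeword is a prefix of any other codeword.


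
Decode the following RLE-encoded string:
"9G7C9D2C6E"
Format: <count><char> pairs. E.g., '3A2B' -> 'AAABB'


Expanding each <count><char> pair:
  9G -> 'GGGGGGGGG'
  7C -> 'CCCCCCC'
  9D -> 'DDDDDDDDD'
  2C -> 'CC'
  6E -> 'EEEEEE'

Decoded = GGGGGGGGGCCCCCCCDDDDDDDDDCCEEEEEE


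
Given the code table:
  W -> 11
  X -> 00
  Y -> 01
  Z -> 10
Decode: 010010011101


Decoding:
01 -> Y
00 -> X
10 -> Z
01 -> Y
11 -> W
01 -> Y


Result: YXZYWY


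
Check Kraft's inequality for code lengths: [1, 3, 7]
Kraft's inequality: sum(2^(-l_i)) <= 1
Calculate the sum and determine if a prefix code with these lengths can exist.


Sum = 2^(-1) + 2^(-3) + 2^(-7)
    = 0.5 + 0.125 + 0.0078125
    = 81/128 = 0.6328125
Since 0.6328125 <= 1, Kraft's inequality IS satisfied.
A prefix code with these lengths CAN exist.

Kraft sum = 0.6328125. Satisfied.


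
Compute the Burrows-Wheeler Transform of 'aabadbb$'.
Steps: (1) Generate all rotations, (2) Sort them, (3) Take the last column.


Rotations (sorted):
  0: $aabadbb -> last char: b
  1: aabadbb$ -> last char: $
  2: abadbb$a -> last char: a
  3: adbb$aab -> last char: b
  4: b$aabadb -> last char: b
  5: badbb$aa -> last char: a
  6: bb$aabad -> last char: d
  7: dbb$aaba -> last char: a


BWT = b$abbada


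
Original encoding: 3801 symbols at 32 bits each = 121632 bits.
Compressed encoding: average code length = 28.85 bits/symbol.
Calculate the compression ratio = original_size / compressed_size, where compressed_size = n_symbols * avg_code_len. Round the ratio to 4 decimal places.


original_size = n_symbols * orig_bits = 3801 * 32 = 121632 bits
compressed_size = n_symbols * avg_code_len = 3801 * 28.85 = 109658.85 bits
ratio = original_size / compressed_size = 121632 / 109658.85 = 1.1092

Compression ratio = 1.1092


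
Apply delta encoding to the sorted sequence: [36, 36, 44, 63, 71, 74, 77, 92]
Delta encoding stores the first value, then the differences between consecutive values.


First value: 36
Deltas:
  36 - 36 = 0
  44 - 36 = 8
  63 - 44 = 19
  71 - 63 = 8
  74 - 71 = 3
  77 - 74 = 3
  92 - 77 = 15


Delta encoded: [36, 0, 8, 19, 8, 3, 3, 15]


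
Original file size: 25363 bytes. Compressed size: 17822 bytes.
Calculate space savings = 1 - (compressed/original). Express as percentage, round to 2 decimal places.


ratio = compressed/original = 17822/25363 = 0.702677
savings = 1 - ratio = 1 - 0.702677 = 0.297323
as a percentage: 0.297323 * 100 = 29.73%

Space savings = 1 - 17822/25363 = 29.73%


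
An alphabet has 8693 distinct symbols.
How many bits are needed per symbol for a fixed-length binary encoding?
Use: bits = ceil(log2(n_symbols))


log2(8693) = 13.0856
Bracket: 2^13 = 8192 < 8693 <= 2^14 = 16384
So ceil(log2(8693)) = 14

bits = ceil(log2(8693)) = ceil(13.0856) = 14 bits


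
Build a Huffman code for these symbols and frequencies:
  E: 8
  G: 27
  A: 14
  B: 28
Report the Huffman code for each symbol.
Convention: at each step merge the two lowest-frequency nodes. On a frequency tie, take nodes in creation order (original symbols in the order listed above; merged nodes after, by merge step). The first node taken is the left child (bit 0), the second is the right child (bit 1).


Huffman tree construction:
Step 1: Merge E(8) + A(14) = 22
Step 2: Merge (E+A)(22) + G(27) = 49
Step 3: Merge B(28) + ((E+A)+G)(49) = 77
Read each symbol's code off the tree from the root (left child = 0, right child = 1).

Codes:
  E: 100 (length 3)
  G: 11 (length 2)
  A: 101 (length 3)
  B: 0 (length 1)
Average code length: 148/77 = 1.9221 bits/symbol


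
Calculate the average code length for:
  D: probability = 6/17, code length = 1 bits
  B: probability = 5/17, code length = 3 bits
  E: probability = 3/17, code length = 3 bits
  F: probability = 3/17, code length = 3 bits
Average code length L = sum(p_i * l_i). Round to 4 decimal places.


Weighted contributions p_i * l_i:
  D: (6/17) * 1 = 6/17
  B: (5/17) * 3 = 15/17
  E: (3/17) * 3 = 9/17
  F: (3/17) * 3 = 9/17
Sum = (6 + 15 + 9 + 9)/17 = 39/17

L = 39/17 = 2.2941 bits/symbol


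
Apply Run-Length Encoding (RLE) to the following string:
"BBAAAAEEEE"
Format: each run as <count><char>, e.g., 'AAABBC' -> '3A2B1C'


Scanning runs left to right:
  i=0: run of 'B' x 2 -> '2B'
  i=2: run of 'A' x 4 -> '4A'
  i=6: run of 'E' x 4 -> '4E'

RLE = 2B4A4E


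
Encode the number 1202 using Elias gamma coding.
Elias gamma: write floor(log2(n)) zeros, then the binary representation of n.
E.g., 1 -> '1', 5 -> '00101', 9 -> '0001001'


num_bits = floor(log2(1202)) + 1 = 11
leading_zeros = num_bits - 1 = 10
binary(1202) = 10010110010

Elias gamma(1202) = '0000000000' + '10010110010' = 000000000010010110010 (21 bits)


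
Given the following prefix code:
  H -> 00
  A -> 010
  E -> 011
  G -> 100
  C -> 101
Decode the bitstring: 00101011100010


Decoding step by step:
Bits 00 -> H
Bits 101 -> C
Bits 011 -> E
Bits 100 -> G
Bits 010 -> A


Decoded message: HCEGA


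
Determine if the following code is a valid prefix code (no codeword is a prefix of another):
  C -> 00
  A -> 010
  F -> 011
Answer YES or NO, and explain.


Checking each pair (does one codeword prefix another?):
  C='00' vs A='010': no prefix
  C='00' vs F='011': no prefix
  A='010' vs C='00': no prefix
  A='010' vs F='011': no prefix
  F='011' vs C='00': no prefix
  F='011' vs A='010': no prefix
No violation found over all pairs.

YES -- this is a valid prefix code. No codeword is a prefix of any other codeword.
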